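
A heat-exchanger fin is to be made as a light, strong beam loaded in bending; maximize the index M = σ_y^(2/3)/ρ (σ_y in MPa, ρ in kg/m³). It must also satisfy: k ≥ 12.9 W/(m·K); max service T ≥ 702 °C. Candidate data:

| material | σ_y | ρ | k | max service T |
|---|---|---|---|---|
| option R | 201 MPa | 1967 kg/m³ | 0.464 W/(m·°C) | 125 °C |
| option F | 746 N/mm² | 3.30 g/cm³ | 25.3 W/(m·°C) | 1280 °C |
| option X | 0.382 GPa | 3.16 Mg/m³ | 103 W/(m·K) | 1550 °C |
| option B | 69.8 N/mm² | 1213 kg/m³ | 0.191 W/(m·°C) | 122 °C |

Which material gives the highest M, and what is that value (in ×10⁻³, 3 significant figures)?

Screen on constraints: k ≥ 12.9 W/(m·K); max service T ≥ 702 °C. Survivors: option F, option X.
Normalizing units and computing the index:
  option F: σ_y = 746.0 MPa, ρ = 3300 kg/m³
  option X: σ_y = 382.0 MPa, ρ = 3160 kg/m³
  option F: M = 24.9×10⁻³
  option X: M = 16.7×10⁻³
Option F ranks first.

option F, M = 24.9×10⁻³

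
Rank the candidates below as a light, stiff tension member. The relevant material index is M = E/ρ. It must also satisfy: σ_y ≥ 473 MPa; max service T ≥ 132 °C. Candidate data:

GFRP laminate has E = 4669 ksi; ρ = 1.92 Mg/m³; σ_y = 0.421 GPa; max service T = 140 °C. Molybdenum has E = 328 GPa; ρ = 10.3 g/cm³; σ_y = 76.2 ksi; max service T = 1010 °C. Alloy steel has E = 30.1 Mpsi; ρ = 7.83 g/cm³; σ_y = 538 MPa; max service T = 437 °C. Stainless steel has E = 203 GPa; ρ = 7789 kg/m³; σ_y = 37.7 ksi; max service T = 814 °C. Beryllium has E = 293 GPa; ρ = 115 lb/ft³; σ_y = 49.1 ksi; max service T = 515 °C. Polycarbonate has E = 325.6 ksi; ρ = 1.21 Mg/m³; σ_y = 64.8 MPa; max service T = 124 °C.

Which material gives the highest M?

molybdenum

Screen on constraints: σ_y ≥ 473 MPa; max service T ≥ 132 °C. Survivors: molybdenum, alloy steel.
After converting to SI:
  molybdenum: E = 328.0 GPa, ρ = 10300 kg/m³
  alloy steel: E = 207.5 GPa, ρ = 7830 kg/m³
  molybdenum: M = 31.8 MN·m/kg
  alloy steel: M = 26.5 MN·m/kg
The maximum is for molybdenum.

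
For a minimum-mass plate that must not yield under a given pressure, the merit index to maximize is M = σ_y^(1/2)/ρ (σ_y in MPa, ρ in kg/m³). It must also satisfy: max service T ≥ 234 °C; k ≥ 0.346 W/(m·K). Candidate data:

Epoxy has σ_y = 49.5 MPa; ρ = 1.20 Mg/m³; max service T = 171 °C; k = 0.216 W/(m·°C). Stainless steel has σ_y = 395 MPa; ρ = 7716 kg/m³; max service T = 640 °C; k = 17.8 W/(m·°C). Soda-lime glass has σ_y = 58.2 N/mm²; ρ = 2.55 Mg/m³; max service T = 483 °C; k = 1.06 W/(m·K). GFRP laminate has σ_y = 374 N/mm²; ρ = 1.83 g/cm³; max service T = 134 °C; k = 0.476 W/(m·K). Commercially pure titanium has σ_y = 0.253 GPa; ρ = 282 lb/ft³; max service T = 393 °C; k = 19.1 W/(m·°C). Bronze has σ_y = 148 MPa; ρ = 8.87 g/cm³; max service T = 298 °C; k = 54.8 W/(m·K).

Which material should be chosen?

Screen on constraints: max service T ≥ 234 °C; k ≥ 0.346 W/(m·K). Survivors: stainless steel, soda-lime glass, commercially pure titanium, bronze.
Normalizing units and computing the index:
  stainless steel: σ_y = 395.0 MPa, ρ = 7716 kg/m³
  soda-lime glass: σ_y = 58.20 MPa, ρ = 2550 kg/m³
  commercially pure titanium: σ_y = 253.0 MPa, ρ = 4517 kg/m³
  bronze: σ_y = 148.0 MPa, ρ = 8870 kg/m³
  commercially pure titanium: M = 3.52×10⁻³
  soda-lime glass: M = 2.99×10⁻³
  stainless steel: M = 2.58×10⁻³
  bronze: M = 1.37×10⁻³
Commercially pure titanium has the largest M.

commercially pure titanium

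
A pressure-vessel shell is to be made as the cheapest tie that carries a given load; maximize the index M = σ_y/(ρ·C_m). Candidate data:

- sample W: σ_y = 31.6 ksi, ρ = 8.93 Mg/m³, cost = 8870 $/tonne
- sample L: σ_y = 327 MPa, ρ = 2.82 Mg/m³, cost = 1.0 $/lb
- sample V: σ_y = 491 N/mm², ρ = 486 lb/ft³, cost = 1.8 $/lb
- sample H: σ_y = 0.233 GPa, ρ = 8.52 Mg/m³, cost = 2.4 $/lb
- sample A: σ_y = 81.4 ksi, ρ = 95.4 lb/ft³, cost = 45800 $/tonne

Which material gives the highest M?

sample L

Putting every candidate on a common basis:
  sample W: σ_y = 217.9 MPa, ρ = 8930 kg/m³, cost = 8.870 $/kg
  sample L: σ_y = 327.0 MPa, ρ = 2820 kg/m³, cost = 2.205 $/kg
  sample V: σ_y = 491.0 MPa, ρ = 7785 kg/m³, cost = 3.968 $/kg
  sample H: σ_y = 233.0 MPa, ρ = 8520 kg/m³, cost = 5.291 $/kg
  sample A: σ_y = 561.2 MPa, ρ = 1528 kg/m³, cost = 45.80 $/kg
  sample L: M = 52.6 kN·m per $
  sample V: M = 15.9 kN·m per $
  sample A: M = 8.02 kN·m per $
  sample H: M = 5.17 kN·m per $
  sample W: M = 2.75 kN·m per $
Highest index: sample L.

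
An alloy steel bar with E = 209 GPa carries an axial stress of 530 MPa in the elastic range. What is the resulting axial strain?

2.54×10⁻³

ε = σ/E = 530 / 209000 = 2.54×10⁻³.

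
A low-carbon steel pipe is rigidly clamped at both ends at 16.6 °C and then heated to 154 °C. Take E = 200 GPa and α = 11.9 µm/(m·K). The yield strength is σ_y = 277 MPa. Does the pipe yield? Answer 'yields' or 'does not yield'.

ΔT = 137.4 K. Constrained thermal stress σ = E·α·ΔT = 200.0×10³ MPa × 11.9×10⁻⁶ × 137.4 = 327 MPa (compressive).
Compare to σ_y = 277 MPa: σ ≥ σ_y, so it yields.

yields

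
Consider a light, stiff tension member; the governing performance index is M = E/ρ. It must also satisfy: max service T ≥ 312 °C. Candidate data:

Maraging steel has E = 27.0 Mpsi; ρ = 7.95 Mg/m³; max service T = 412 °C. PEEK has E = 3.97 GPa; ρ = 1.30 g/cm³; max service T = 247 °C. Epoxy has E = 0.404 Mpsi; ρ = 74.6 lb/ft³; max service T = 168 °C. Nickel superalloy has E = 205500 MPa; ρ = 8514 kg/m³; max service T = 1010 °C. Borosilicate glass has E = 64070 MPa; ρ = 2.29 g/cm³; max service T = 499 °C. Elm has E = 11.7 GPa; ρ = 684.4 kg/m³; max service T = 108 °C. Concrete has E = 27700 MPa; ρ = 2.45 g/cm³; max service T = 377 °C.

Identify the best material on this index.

borosilicate glass

Screen on constraints: max service T ≥ 312 °C. Survivors: maraging steel, nickel superalloy, borosilicate glass, concrete.
Normalizing units and computing the index:
  maraging steel: E = 186.2 GPa, ρ = 7950 kg/m³
  nickel superalloy: E = 205.5 GPa, ρ = 8514 kg/m³
  borosilicate glass: E = 64.07 GPa, ρ = 2290 kg/m³
  concrete: E = 27.70 GPa, ρ = 2450 kg/m³
  borosilicate glass: M = 28.0 MN·m/kg
  nickel superalloy: M = 24.1 MN·m/kg
  maraging steel: M = 23.4 MN·m/kg
  concrete: M = 11.3 MN·m/kg
Borosilicate glass has the largest M.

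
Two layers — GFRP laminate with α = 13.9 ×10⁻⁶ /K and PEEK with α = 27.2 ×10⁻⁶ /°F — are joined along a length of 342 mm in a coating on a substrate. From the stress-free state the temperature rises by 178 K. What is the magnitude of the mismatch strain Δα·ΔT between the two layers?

PEEK: α = 27.2×10⁻⁶/°F × 9/5 = 49.0×10⁻⁶/K.
Δα = |13.9 − 49.0|×10⁻⁶/K = 35.1×10⁻⁶/K.
Mismatch strain = Δα·ΔT = 35.1×10⁻⁶ × 178.0 = 6.24×10⁻³.

6.24×10⁻³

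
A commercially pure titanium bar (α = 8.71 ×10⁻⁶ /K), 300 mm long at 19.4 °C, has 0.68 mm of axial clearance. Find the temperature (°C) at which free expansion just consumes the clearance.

280 °C

α·L₀·ΔT = 0.68 mm ⇒ ΔT = 0.68 / (8.71×10⁻⁶ × 300.0) = 260.2 K.
T = 19.4 + 260.2 = 279.6 °C.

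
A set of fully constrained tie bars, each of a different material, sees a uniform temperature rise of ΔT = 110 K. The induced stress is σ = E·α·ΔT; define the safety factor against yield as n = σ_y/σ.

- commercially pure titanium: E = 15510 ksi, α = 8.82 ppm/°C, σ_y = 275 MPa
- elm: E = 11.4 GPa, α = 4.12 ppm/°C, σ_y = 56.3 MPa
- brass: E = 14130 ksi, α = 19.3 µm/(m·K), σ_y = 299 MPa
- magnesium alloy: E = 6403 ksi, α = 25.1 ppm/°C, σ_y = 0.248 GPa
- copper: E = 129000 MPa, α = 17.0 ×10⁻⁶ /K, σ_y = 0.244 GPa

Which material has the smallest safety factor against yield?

With everything in SI (GPa, ×10⁻⁶/K, MPa):
  commercially pure titanium: E = 106.9, α = 8.82, σ_y = 275.0 → σ = 104 MPa, n = 2.65
  elm: E = 11.40, α = 4.12, σ_y = 56.30 → σ = 5.17 MPa, n = 10.9
  brass: E = 97.42, α = 19.3, σ_y = 299.0 → σ = 207 MPa, n = 1.45
  magnesium alloy: E = 44.15, α = 25.1, σ_y = 248.0 → σ = 122 MPa, n = 2.03
  copper: E = 129.0, α = 17.0, σ_y = 244.0 → σ = 241 MPa, n = 1.01
Copper has the lowest safety factor, n = 1.01.

copper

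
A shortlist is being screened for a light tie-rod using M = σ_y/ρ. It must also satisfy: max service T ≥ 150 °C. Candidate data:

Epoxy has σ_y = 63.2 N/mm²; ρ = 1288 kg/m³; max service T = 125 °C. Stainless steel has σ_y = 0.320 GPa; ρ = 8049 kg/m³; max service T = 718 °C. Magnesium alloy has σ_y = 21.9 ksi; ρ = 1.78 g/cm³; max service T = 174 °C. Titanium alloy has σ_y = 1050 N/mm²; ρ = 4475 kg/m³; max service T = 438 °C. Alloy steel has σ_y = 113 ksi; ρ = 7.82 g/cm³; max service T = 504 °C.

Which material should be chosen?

Screen on constraints: max service T ≥ 150 °C. Survivors: stainless steel, magnesium alloy, titanium alloy, alloy steel.
Convert each candidate to consistent units, then evaluate M:
  stainless steel: σ_y = 320.0 MPa, ρ = 8049 kg/m³
  magnesium alloy: σ_y = 151.0 MPa, ρ = 1780 kg/m³
  titanium alloy: σ_y = 1050 MPa, ρ = 4475 kg/m³
  alloy steel: σ_y = 779.1 MPa, ρ = 7820 kg/m³
  titanium alloy: M = 235 kN·m/kg
  alloy steel: M = 99.6 kN·m/kg
  magnesium alloy: M = 84.8 kN·m/kg
  stainless steel: M = 39.8 kN·m/kg
Titanium alloy ranks first.

titanium alloy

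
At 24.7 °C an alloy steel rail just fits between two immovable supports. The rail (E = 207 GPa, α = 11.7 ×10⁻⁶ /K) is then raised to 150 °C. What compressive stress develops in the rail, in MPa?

ΔT = 125.3 K. Constrained thermal stress σ = E·α·ΔT = 207.0×10³ MPa × 11.7×10⁻⁶ × 125.3 = 303 MPa (compressive).

303 MPa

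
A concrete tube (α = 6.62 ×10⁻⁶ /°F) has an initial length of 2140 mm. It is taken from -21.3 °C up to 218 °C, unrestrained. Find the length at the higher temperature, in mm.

2146.1 mm

Convert α: 6.62×10⁻⁶/°F × (9/5) = 11.9×10⁻⁶/K.
ΔT = 218 − (-21.3) = 239.3 K.
ΔL = α·L₀·ΔT = 11.9×10⁻⁶ × 2140 mm × 239.3 K = 6.10 mm.
L = L₀ + ΔL = 2140 + 6.10 = 2146.1 mm.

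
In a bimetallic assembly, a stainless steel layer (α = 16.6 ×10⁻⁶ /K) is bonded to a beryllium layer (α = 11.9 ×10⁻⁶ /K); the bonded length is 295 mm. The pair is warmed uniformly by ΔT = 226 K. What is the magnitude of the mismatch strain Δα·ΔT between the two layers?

1.06×10⁻³

Δα = |16.6 − 11.9|×10⁻⁶/K = 4.70×10⁻⁶/K.
Mismatch strain = Δα·ΔT = 4.70×10⁻⁶ × 226.0 = 1.06×10⁻³.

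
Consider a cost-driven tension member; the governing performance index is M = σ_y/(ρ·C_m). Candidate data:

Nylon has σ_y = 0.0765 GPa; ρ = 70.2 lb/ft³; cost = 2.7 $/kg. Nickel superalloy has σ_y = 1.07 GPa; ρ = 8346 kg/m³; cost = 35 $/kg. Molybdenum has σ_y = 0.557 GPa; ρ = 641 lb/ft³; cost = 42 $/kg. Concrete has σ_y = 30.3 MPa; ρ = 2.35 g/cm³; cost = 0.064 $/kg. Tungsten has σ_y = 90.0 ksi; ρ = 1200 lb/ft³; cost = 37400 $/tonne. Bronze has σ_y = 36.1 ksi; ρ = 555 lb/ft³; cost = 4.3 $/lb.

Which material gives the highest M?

Normalizing units and computing the index:
  nylon: σ_y = 76.50 MPa, ρ = 1124 kg/m³, cost = 2.700 $/kg
  nickel superalloy: σ_y = 1070 MPa, ρ = 8346 kg/m³, cost = 35.00 $/kg
  molybdenum: σ_y = 557.0 MPa, ρ = 10270 kg/m³, cost = 42.00 $/kg
  concrete: σ_y = 30.30 MPa, ρ = 2350 kg/m³, cost = 0.06400 $/kg
  tungsten: σ_y = 620.5 MPa, ρ = 19220 kg/m³, cost = 37.40 $/kg
  bronze: σ_y = 248.9 MPa, ρ = 8890 kg/m³, cost = 9.480 $/kg
  concrete: M = 201 kN·m per $
  nylon: M = 25.2 kN·m per $
  nickel superalloy: M = 3.66 kN·m per $
  bronze: M = 2.95 kN·m per $
  molybdenum: M = 1.29 kN·m per $
  tungsten: M = 0.863 kN·m per $
Highest index: concrete.

concrete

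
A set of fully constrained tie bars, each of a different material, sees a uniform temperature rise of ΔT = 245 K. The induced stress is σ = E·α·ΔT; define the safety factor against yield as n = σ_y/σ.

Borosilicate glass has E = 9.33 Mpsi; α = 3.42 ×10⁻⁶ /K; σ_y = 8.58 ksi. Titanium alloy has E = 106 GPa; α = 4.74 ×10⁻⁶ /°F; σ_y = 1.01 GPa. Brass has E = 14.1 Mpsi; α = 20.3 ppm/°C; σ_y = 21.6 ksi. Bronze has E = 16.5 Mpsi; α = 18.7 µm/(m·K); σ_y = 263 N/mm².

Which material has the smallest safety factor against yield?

brass

With everything in SI (GPa, ×10⁻⁶/K, MPa):
  borosilicate glass: E = 64.33, α = 3.42, σ_y = 59.16 → σ = 53.9 MPa, n = 1.10
  titanium alloy: E = 106.0, α = 8.53, σ_y = 1010 → σ = 222 MPa, n = 4.56
  brass: E = 97.22, α = 20.3, σ_y = 148.9 → σ = 484 MPa, n = 0.308
  bronze: E = 113.8, α = 18.7, σ_y = 263.0 → σ = 521 MPa, n = 0.505
Brass has the lowest safety factor, n = 0.308.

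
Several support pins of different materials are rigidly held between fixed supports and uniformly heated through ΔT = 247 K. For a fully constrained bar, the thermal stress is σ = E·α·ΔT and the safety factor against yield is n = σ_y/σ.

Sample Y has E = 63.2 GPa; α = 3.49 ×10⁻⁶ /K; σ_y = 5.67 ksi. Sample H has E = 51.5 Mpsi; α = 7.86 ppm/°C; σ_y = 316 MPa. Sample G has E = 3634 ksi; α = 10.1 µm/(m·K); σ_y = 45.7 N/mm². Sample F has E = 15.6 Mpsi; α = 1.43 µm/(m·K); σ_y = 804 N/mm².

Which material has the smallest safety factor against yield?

sample H

With everything in SI (GPa, ×10⁻⁶/K, MPa):
  sample Y: E = 63.20, α = 3.49, σ_y = 39.09 → σ = 54.5 MPa, n = 0.718
  sample H: E = 355.1, α = 7.86, σ_y = 316.0 → σ = 689 MPa, n = 0.458
  sample G: E = 25.06, α = 10.1, σ_y = 45.70 → σ = 62.5 MPa, n = 0.731
  sample F: E = 107.6, α = 1.43, σ_y = 804.0 → σ = 38.0 MPa, n = 21.2
Smallest n: sample H with n = 0.458.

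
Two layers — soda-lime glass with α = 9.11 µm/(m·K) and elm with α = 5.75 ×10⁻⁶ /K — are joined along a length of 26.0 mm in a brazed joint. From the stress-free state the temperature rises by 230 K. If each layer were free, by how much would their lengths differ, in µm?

20.1 µm

Δα = |9.11 − 5.75|×10⁻⁶/K = 3.36×10⁻⁶/K.
ΔL_mismatch = Δα·L·ΔT = 3.36×10⁻⁶ × 26.0 mm × 230.0 K = 20.1 µm.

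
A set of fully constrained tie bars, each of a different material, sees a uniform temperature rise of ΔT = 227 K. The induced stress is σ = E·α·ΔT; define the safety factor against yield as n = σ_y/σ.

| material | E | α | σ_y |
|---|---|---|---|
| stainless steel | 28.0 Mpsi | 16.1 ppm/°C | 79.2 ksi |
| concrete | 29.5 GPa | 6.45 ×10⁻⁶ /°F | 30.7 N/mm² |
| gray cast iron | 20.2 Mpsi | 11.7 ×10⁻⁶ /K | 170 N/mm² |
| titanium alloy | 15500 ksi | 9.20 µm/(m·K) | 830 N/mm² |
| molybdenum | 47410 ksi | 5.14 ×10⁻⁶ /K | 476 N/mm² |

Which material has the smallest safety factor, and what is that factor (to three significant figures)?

Per material, after unit conversion:
  stainless steel: E = 193.1, α = 16.1, σ_y = 546.1 → σ = 706 MPa, n = 0.774
  concrete: E = 29.50, α = 11.6, σ_y = 30.70 → σ = 77.7 MPa, n = 0.395
  gray cast iron: E = 139.3, α = 11.7, σ_y = 170.0 → σ = 370 MPa, n = 0.460
  titanium alloy: E = 106.9, α = 9.20, σ_y = 830.0 → σ = 223 MPa, n = 3.72
  molybdenum: E = 326.9, α = 5.14, σ_y = 476.0 → σ = 381 MPa, n = 1.25
The minimum is concrete at n = 0.395.

concrete, n = 0.395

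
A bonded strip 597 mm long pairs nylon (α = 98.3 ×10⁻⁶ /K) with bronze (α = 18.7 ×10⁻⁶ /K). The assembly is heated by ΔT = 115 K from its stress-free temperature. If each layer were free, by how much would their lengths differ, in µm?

Δα = |98.3 − 18.7|×10⁻⁶/K = 79.6×10⁻⁶/K.
ΔL_mismatch = Δα·L·ΔT = 79.6×10⁻⁶ × 597.0 mm × 115.0 K = 5460 µm.

5460 µm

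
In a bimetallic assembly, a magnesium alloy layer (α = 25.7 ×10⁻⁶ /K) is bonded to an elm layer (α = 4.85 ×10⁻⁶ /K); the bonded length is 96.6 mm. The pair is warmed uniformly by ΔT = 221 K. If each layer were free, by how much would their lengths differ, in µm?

445 µm

Δα = |25.7 − 4.85|×10⁻⁶/K = 20.9×10⁻⁶/K.
ΔL_mismatch = Δα·L·ΔT = 20.9×10⁻⁶ × 96.6 mm × 221.0 K = 445 µm.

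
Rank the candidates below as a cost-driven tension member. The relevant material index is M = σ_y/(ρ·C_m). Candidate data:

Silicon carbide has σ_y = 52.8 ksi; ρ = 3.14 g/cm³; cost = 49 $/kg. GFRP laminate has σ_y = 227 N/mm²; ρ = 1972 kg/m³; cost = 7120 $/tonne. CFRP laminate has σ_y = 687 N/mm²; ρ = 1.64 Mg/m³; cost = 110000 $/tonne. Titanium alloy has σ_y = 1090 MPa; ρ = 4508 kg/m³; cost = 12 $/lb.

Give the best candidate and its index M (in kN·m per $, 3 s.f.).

GFRP laminate, M = 16.2 kN·m per $

Normalizing units and computing the index:
  silicon carbide: σ_y = 364.0 MPa, ρ = 3140 kg/m³, cost = 49.00 $/kg
  GFRP laminate: σ_y = 227.0 MPa, ρ = 1972 kg/m³, cost = 7.120 $/kg
  CFRP laminate: σ_y = 687.0 MPa, ρ = 1640 kg/m³, cost = 110.0 $/kg
  titanium alloy: σ_y = 1090 MPa, ρ = 4508 kg/m³, cost = 26.46 $/kg
  GFRP laminate: M = 16.2 kN·m per $
  titanium alloy: M = 9.14 kN·m per $
  CFRP laminate: M = 3.81 kN·m per $
  silicon carbide: M = 2.37 kN·m per $
GFRP laminate has the largest M.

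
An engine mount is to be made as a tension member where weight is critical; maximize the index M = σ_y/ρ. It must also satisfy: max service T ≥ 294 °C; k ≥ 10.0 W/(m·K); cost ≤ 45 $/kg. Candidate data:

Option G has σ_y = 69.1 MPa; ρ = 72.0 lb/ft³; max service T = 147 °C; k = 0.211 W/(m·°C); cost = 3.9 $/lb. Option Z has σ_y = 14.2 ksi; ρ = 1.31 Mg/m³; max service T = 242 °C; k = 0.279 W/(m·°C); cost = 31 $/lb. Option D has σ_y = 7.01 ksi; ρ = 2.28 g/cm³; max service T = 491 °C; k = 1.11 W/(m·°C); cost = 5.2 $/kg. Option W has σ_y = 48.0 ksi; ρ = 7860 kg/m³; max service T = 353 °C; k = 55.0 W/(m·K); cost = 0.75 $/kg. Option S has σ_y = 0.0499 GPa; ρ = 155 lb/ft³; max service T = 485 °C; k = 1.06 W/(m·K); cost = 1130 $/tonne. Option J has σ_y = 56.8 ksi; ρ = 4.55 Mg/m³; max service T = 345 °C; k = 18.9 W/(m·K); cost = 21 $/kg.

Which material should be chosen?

option J

Screen on constraints: max service T ≥ 294 °C; k ≥ 10.0 W/(m·K); cost ≤ 45 $/kg. Survivors: option W, option J.
After converting to SI:
  option W: σ_y = 330.9 MPa, ρ = 7860 kg/m³
  option J: σ_y = 391.6 MPa, ρ = 4550 kg/m³
  option J: M = 86.1 kN·m/kg
  option W: M = 42.1 kN·m/kg
Option J has the largest M.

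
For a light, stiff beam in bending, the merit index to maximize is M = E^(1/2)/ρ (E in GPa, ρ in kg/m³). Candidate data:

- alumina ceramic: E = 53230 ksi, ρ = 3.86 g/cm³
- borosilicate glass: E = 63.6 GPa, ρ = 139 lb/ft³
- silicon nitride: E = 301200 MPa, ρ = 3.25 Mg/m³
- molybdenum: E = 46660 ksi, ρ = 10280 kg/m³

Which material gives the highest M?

Normalizing units and computing the index:
  alumina ceramic: E = 367.0 GPa, ρ = 3860 kg/m³
  borosilicate glass: E = 63.60 GPa, ρ = 2227 kg/m³
  silicon nitride: E = 301.2 GPa, ρ = 3250 kg/m³
  molybdenum: E = 321.7 GPa, ρ = 10280 kg/m³
  silicon nitride: M = 5.34×10⁻³
  alumina ceramic: M = 4.96×10⁻³
  borosilicate glass: M = 3.58×10⁻³
  molybdenum: M = 1.74×10⁻³
Silicon nitride has the largest M.

silicon nitride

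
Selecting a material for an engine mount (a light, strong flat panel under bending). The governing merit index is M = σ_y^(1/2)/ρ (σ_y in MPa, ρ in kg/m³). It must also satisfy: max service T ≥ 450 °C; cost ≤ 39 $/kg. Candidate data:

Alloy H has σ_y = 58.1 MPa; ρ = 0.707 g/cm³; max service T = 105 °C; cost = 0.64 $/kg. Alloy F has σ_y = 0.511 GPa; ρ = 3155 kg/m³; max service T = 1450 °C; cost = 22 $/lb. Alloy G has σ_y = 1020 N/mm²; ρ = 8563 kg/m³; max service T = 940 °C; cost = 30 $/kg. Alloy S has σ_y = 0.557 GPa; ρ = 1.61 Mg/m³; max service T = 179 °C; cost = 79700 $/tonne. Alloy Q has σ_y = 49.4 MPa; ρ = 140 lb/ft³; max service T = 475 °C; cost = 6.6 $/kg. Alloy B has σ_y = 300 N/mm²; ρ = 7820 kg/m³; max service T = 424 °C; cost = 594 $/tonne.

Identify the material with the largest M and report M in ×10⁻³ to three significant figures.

alloy G, M = 3.73×10⁻³

Screen on constraints: max service T ≥ 450 °C; cost ≤ 39 $/kg. Survivors: alloy G, alloy Q.
Normalizing units and computing the index:
  alloy G: σ_y = 1020 MPa, ρ = 8563 kg/m³
  alloy Q: σ_y = 49.40 MPa, ρ = 2243 kg/m³
  alloy G: M = 3.73×10⁻³
  alloy Q: M = 3.13×10⁻³
Alloy G has the largest M.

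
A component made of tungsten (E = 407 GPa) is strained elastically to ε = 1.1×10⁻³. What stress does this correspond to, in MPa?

448 MPa

σ = E·ε = 407000 MPa × 1.1×10⁻³ = 448 MPa.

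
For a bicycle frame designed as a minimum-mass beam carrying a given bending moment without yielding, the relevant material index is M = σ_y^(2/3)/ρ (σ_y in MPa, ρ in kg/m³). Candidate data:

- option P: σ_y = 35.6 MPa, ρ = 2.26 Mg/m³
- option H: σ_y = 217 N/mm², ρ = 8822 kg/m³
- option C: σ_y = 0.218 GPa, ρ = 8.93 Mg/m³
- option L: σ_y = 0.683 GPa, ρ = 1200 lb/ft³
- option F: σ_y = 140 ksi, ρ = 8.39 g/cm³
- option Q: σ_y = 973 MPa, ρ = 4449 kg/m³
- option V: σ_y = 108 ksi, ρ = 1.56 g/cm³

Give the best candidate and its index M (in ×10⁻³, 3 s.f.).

option V, M = 52.7×10⁻³

Normalizing units and computing the index:
  option P: σ_y = 35.60 MPa, ρ = 2260 kg/m³
  option H: σ_y = 217.0 MPa, ρ = 8822 kg/m³
  option C: σ_y = 218.0 MPa, ρ = 8930 kg/m³
  option L: σ_y = 683.0 MPa, ρ = 19220 kg/m³
  option F: σ_y = 965.3 MPa, ρ = 8390 kg/m³
  option Q: σ_y = 973.0 MPa, ρ = 4449 kg/m³
  option V: σ_y = 744.6 MPa, ρ = 1560 kg/m³
  option V: M = 52.7×10⁻³
  option Q: M = 22.1×10⁻³
  option F: M = 11.6×10⁻³
  option P: M = 4.79×10⁻³
  option H: M = 4.09×10⁻³
  option C: M = 4.06×10⁻³
  option L: M = 4.03×10⁻³
Option V ranks first.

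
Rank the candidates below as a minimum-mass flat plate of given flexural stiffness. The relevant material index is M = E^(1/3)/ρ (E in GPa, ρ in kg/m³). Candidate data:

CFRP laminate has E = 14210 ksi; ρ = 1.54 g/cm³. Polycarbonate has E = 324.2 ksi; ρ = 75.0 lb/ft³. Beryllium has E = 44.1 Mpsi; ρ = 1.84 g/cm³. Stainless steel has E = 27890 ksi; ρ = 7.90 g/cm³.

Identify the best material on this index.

Convert each candidate to consistent units, then evaluate M:
  CFRP laminate: E = 97.97 GPa, ρ = 1540 kg/m³
  polycarbonate: E = 2.235 GPa, ρ = 1201 kg/m³
  beryllium: E = 304.1 GPa, ρ = 1840 kg/m³
  stainless steel: E = 192.3 GPa, ρ = 7900 kg/m³
  beryllium: M = 3.65×10⁻³
  CFRP laminate: M = 2.99×10⁻³
  polycarbonate: M = 1.09×10⁻³
  stainless steel: M = 0.731×10⁻³
Beryllium has the largest M.

beryllium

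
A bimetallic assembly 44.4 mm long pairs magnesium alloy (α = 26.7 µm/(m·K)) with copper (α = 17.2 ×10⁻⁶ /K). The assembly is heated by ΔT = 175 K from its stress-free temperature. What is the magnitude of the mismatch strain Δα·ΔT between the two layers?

Δα = |26.7 − 17.2|×10⁻⁶/K = 9.50×10⁻⁶/K.
Mismatch strain = Δα·ΔT = 9.50×10⁻⁶ × 175.0 = 1.66×10⁻³.

1.66×10⁻³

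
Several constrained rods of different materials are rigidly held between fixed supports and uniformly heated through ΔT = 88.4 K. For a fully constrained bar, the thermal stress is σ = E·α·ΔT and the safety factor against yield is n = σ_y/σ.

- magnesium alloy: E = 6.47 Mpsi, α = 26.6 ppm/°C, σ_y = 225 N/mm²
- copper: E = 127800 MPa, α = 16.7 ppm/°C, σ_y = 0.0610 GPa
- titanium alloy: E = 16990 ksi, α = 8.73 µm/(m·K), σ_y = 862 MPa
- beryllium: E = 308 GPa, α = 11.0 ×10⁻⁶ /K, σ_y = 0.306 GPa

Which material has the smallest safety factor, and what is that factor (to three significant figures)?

Per material, after unit conversion:
  magnesium alloy: E = 44.61, α = 26.6, σ_y = 225.0 → σ = 105 MPa, n = 2.14
  copper: E = 127.8, α = 16.7, σ_y = 61.00 → σ = 189 MPa, n = 0.323
  titanium alloy: E = 117.1, α = 8.73, σ_y = 862.0 → σ = 90.4 MPa, n = 9.54
  beryllium: E = 308.0, α = 11.0, σ_y = 306.0 → σ = 299 MPa, n = 1.02
Copper has the lowest safety factor, n = 0.323.

copper, n = 0.323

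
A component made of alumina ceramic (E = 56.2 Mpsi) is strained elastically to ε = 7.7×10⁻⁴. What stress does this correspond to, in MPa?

E = 56.2 Mpsi = 387.5 GPa.
σ = E·ε = 387500 MPa × 7.7×10⁻⁴ = 298 MPa.

298 MPa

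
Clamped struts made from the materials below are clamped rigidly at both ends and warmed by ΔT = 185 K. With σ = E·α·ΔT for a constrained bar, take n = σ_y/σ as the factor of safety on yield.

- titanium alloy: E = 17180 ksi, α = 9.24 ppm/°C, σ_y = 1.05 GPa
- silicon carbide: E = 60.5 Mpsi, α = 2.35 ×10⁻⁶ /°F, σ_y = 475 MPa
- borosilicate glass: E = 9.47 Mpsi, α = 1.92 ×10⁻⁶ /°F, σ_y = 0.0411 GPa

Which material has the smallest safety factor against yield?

Converting E to GPa, α to ×10⁻⁶/K, σ_y to MPa, then σ and n for each:
  titanium alloy: E = 118.5, α = 9.24, σ_y = 1050 → σ = 202 MPa, n = 5.19
  silicon carbide: E = 417.1, α = 4.23, σ_y = 475.0 → σ = 326 MPa, n = 1.46
  borosilicate glass: E = 65.29, α = 3.46, σ_y = 41.10 → σ = 41.7 MPa, n = 0.985
Borosilicate glass has the lowest safety factor, n = 0.985.

borosilicate glass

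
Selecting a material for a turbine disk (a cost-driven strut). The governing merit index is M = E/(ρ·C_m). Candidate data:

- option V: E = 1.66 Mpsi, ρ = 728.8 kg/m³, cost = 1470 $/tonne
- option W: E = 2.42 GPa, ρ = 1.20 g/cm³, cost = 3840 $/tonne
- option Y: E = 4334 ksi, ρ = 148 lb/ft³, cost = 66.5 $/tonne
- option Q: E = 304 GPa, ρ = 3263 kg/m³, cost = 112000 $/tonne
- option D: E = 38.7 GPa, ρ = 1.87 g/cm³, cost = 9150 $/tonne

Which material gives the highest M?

Normalizing units and computing the index:
  option V: E = 11.45 GPa, ρ = 728.8 kg/m³, cost = 1.470 $/kg
  option W: E = 2.420 GPa, ρ = 1200 kg/m³, cost = 3.840 $/kg
  option Y: E = 29.88 GPa, ρ = 2371 kg/m³, cost = 0.06650 $/kg
  option Q: E = 304.0 GPa, ρ = 3263 kg/m³, cost = 112.0 $/kg
  option D: E = 38.70 GPa, ρ = 1870 kg/m³, cost = 9.150 $/kg
  option Y: M = 190 MN·m per $
  option V: M = 10.7 MN·m per $
  option D: M = 2.26 MN·m per $
  option Q: M = 0.832 MN·m per $
  option W: M = 0.525 MN·m per $
Highest index: option Y.

option Y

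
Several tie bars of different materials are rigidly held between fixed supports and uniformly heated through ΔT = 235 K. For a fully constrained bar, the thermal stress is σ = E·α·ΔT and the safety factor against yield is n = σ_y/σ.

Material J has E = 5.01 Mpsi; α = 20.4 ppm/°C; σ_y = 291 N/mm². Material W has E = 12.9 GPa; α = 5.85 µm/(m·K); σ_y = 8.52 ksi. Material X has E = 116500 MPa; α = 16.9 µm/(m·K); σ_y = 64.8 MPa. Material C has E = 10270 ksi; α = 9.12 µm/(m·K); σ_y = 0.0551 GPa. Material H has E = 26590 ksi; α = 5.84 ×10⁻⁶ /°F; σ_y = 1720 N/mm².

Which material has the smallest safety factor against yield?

material X

Converting E to GPa, α to ×10⁻⁶/K, σ_y to MPa, then σ and n for each:
  material J: E = 34.54, α = 20.4, σ_y = 291.0 → σ = 166 MPa, n = 1.76
  material W: E = 12.90, α = 5.85, σ_y = 58.74 → σ = 17.7 MPa, n = 3.31
  material X: E = 116.5, α = 16.9, σ_y = 64.80 → σ = 463 MPa, n = 0.140
  material C: E = 70.81, α = 9.12, σ_y = 55.10 → σ = 152 MPa, n = 0.363
  material H: E = 183.3, α = 10.5, σ_y = 1720 → σ = 453 MPa, n = 3.80
Smallest n: material X with n = 0.140.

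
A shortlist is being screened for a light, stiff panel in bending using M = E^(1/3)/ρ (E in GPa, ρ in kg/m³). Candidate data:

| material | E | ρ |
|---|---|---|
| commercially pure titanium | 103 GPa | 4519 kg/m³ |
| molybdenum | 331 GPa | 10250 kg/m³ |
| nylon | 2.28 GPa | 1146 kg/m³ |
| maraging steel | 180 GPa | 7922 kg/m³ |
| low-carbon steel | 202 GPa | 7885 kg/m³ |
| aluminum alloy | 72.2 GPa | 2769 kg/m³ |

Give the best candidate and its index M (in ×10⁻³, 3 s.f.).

Per-candidate index values:
  aluminum alloy: M = 1.50×10⁻³
  nylon: M = 1.15×10⁻³
  commercially pure titanium: M = 1.04×10⁻³
  low-carbon steel: M = 0.744×10⁻³
  maraging steel: M = 0.713×10⁻³
  molybdenum: M = 0.675×10⁻³
Highest index: aluminum alloy.

aluminum alloy, M = 1.50×10⁻³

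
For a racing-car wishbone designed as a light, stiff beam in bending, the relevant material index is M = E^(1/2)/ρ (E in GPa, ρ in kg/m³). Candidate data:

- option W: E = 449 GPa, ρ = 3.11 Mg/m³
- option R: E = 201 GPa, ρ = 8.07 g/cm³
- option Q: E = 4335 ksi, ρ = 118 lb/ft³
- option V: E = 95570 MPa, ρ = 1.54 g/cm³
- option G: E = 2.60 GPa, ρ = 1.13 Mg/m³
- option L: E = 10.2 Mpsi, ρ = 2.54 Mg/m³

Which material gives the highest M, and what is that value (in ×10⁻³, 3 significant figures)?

Convert each candidate to consistent units, then evaluate M:
  option W: E = 449.0 GPa, ρ = 3110 kg/m³
  option R: E = 201.0 GPa, ρ = 8070 kg/m³
  option Q: E = 29.89 GPa, ρ = 1890 kg/m³
  option V: E = 95.57 GPa, ρ = 1540 kg/m³
  option G: E = 2.600 GPa, ρ = 1130 kg/m³
  option L: E = 70.33 GPa, ρ = 2540 kg/m³
  option W: M = 6.81×10⁻³
  option V: M = 6.35×10⁻³
  option L: M = 3.30×10⁻³
  option Q: M = 2.89×10⁻³
  option R: M = 1.76×10⁻³
  option G: M = 1.43×10⁻³
Option W has the largest M.

option W, M = 6.81×10⁻³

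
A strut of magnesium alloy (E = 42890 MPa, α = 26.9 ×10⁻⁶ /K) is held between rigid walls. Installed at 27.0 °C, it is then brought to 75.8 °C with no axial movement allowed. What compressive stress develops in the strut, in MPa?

56.3 MPa

E = 42890 MPa = 42.89 GPa.
ΔT = 48.80 K. Constrained thermal stress σ = E·α·ΔT = 42.89×10³ MPa × 26.9×10⁻⁶ × 48.80 = 56.3 MPa (compressive).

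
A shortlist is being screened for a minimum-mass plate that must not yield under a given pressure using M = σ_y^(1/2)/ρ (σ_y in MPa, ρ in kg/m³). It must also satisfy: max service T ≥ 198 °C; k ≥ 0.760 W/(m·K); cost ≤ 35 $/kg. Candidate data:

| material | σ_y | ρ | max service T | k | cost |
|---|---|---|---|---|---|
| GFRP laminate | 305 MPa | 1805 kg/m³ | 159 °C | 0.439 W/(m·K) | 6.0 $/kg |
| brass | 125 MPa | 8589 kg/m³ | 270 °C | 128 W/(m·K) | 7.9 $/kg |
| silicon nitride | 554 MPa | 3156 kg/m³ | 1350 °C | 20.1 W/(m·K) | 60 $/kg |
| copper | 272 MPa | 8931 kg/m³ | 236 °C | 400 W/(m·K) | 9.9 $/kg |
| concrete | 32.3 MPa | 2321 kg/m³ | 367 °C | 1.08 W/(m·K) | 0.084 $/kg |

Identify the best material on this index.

Screen on constraints: max service T ≥ 198 °C; k ≥ 0.760 W/(m·K); cost ≤ 35 $/kg. Survivors: brass, copper, concrete.
Evaluate M for each candidate:
  concrete: M = 2.45×10⁻³
  copper: M = 1.85×10⁻³
  brass: M = 1.30×10⁻³
Highest index: concrete.

concrete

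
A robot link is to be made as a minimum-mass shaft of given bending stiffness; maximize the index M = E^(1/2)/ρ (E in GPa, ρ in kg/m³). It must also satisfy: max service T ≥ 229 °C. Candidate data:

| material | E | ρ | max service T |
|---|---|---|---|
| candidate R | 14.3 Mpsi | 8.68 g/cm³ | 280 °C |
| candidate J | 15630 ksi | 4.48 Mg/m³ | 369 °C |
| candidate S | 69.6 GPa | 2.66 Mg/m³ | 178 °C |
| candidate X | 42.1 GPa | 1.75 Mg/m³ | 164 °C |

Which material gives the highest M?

Screen on constraints: max service T ≥ 229 °C. Survivors: candidate R, candidate J.
After converting to SI:
  candidate R: E = 98.60 GPa, ρ = 8680 kg/m³
  candidate J: E = 107.8 GPa, ρ = 4480 kg/m³
  candidate J: M = 2.32×10⁻³
  candidate R: M = 1.14×10⁻³
Candidate J ranks first.

candidate J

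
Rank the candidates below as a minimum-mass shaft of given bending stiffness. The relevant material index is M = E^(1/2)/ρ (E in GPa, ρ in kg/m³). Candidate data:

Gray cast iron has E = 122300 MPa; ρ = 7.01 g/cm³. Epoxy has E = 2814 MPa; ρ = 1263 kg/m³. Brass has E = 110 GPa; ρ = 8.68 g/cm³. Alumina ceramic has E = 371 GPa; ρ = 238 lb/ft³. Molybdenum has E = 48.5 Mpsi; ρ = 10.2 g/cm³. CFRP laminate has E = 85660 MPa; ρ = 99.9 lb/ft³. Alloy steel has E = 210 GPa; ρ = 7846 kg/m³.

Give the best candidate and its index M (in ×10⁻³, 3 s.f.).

Putting every candidate on a common basis:
  gray cast iron: E = 122.3 GPa, ρ = 7010 kg/m³
  epoxy: E = 2.814 GPa, ρ = 1263 kg/m³
  brass: E = 110.0 GPa, ρ = 8680 kg/m³
  alumina ceramic: E = 371.0 GPa, ρ = 3812 kg/m³
  molybdenum: E = 334.4 GPa, ρ = 10200 kg/m³
  CFRP laminate: E = 85.66 GPa, ρ = 1600 kg/m³
  alloy steel: E = 210.0 GPa, ρ = 7846 kg/m³
  CFRP laminate: M = 5.78×10⁻³
  alumina ceramic: M = 5.05×10⁻³
  alloy steel: M = 1.85×10⁻³
  molybdenum: M = 1.79×10⁻³
  gray cast iron: M = 1.58×10⁻³
  epoxy: M = 1.33×10⁻³
  brass: M = 1.21×10⁻³
Highest index: CFRP laminate.

CFRP laminate, M = 5.78×10⁻³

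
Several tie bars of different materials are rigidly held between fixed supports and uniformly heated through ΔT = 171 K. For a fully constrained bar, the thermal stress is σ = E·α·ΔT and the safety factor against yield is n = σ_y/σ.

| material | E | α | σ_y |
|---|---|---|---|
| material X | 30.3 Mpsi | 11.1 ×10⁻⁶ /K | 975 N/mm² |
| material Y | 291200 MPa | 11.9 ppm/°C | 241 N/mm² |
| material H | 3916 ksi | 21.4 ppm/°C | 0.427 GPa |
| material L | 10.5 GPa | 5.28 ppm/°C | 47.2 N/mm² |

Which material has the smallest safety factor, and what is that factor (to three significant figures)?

material Y, n = 0.407

With everything in SI (GPa, ×10⁻⁶/K, MPa):
  material X: E = 208.9, α = 11.1, σ_y = 975.0 → σ = 397 MPa, n = 2.46
  material Y: E = 291.2, α = 11.9, σ_y = 241.0 → σ = 593 MPa, n = 0.407
  material H: E = 27.00, α = 21.4, σ_y = 427.0 → σ = 98.8 MPa, n = 4.32
  material L: E = 10.50, α = 5.28, σ_y = 47.20 → σ = 9.48 MPa, n = 4.98
Smallest n: material Y with n = 0.407.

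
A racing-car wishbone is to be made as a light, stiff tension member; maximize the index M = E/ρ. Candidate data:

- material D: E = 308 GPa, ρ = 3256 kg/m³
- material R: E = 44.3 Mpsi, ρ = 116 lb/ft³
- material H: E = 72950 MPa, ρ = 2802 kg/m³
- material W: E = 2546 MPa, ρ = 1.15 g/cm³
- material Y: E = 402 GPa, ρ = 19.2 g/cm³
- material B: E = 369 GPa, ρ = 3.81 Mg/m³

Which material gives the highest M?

In SI units:
  material D: E = 308.0 GPa, ρ = 3256 kg/m³
  material R: E = 305.4 GPa, ρ = 1858 kg/m³
  material H: E = 72.95 GPa, ρ = 2802 kg/m³
  material W: E = 2.546 GPa, ρ = 1150 kg/m³
  material Y: E = 402.0 GPa, ρ = 19200 kg/m³
  material B: E = 369.0 GPa, ρ = 3810 kg/m³
  material R: M = 164 MN·m/kg
  material B: M = 96.9 MN·m/kg
  material D: M = 94.6 MN·m/kg
  material H: M = 26.0 MN·m/kg
  material Y: M = 20.9 MN·m/kg
  material W: M = 2.21 MN·m/kg
The maximum is for material R.

material R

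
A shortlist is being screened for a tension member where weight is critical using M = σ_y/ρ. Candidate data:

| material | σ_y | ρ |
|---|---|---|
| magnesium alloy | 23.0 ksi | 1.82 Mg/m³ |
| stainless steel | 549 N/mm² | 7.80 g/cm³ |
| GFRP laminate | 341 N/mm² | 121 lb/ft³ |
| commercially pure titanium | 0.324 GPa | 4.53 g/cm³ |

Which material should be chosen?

Convert each candidate to consistent units, then evaluate M:
  magnesium alloy: σ_y = 158.6 MPa, ρ = 1820 kg/m³
  stainless steel: σ_y = 549.0 MPa, ρ = 7800 kg/m³
  GFRP laminate: σ_y = 341.0 MPa, ρ = 1938 kg/m³
  commercially pure titanium: σ_y = 324.0 MPa, ρ = 4530 kg/m³
  GFRP laminate: M = 176 kN·m/kg
  magnesium alloy: M = 87.1 kN·m/kg
  commercially pure titanium: M = 71.5 kN·m/kg
  stainless steel: M = 70.4 kN·m/kg
The maximum is for GFRP laminate.

GFRP laminate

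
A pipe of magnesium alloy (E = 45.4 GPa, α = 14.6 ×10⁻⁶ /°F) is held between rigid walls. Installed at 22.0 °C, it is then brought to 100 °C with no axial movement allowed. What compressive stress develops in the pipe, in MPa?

α = 14.6×10⁻⁶/°F × 9/5 = 26.3×10⁻⁶/K.
ΔT = 78.00 K. Constrained thermal stress σ = E·α·ΔT = 45.40×10³ MPa × 26.3×10⁻⁶ × 78.00 = 93.1 MPa (compressive).

93.1 MPa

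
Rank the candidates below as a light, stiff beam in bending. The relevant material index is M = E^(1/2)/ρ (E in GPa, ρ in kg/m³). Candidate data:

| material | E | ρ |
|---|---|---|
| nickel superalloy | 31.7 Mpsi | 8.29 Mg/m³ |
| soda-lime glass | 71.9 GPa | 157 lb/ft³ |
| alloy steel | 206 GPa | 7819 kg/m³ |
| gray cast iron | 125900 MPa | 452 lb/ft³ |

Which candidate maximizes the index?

Normalizing units and computing the index:
  nickel superalloy: E = 218.6 GPa, ρ = 8290 kg/m³
  soda-lime glass: E = 71.90 GPa, ρ = 2515 kg/m³
  alloy steel: E = 206.0 GPa, ρ = 7819 kg/m³
  gray cast iron: E = 125.9 GPa, ρ = 7240 kg/m³
  soda-lime glass: M = 3.37×10⁻³
  alloy steel: M = 1.84×10⁻³
  nickel superalloy: M = 1.78×10⁻³
  gray cast iron: M = 1.55×10⁻³
Highest index: soda-lime glass.

soda-lime glass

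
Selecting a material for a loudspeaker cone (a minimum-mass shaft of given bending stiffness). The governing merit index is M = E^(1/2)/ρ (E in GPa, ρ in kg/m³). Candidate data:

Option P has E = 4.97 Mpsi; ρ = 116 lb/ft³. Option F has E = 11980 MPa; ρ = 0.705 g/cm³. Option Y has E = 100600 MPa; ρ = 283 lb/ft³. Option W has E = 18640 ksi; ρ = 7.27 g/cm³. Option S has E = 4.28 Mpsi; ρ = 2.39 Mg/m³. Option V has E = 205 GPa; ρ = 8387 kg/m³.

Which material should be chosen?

option F

After converting to SI:
  option P: E = 34.27 GPa, ρ = 1858 kg/m³
  option F: E = 11.98 GPa, ρ = 705.0 kg/m³
  option Y: E = 100.6 GPa, ρ = 4533 kg/m³
  option W: E = 128.5 GPa, ρ = 7270 kg/m³
  option S: E = 29.51 GPa, ρ = 2390 kg/m³
  option V: E = 205.0 GPa, ρ = 8387 kg/m³
  option F: M = 4.91×10⁻³
  option P: M = 3.15×10⁻³
  option S: M = 2.27×10⁻³
  option Y: M = 2.21×10⁻³
  option V: M = 1.71×10⁻³
  option W: M = 1.56×10⁻³
Option F has the largest M.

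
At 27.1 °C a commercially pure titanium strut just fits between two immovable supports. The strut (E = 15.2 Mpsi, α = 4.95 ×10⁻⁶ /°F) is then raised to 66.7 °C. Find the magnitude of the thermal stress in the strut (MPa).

E = 15.2 Mpsi = 104.8 GPa.
α = 4.95×10⁻⁶/°F × 9/5 = 8.91×10⁻⁶/K.
ΔT = 39.60 K. Constrained thermal stress σ = E·α·ΔT = 104.8×10³ MPa × 8.91×10⁻⁶ × 39.60 = 37.0 MPa (compressive).

37.0 MPa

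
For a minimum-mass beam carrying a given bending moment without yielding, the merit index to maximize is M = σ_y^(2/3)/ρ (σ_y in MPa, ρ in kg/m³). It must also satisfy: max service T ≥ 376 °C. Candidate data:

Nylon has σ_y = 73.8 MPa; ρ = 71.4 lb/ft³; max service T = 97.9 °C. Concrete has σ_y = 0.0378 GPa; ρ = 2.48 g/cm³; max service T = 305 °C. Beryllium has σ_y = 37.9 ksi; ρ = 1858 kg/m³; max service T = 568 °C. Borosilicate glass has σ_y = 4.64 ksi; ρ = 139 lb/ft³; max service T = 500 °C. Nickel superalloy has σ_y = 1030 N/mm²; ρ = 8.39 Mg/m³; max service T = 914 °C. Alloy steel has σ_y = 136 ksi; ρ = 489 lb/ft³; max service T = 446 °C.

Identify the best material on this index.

Screen on constraints: max service T ≥ 376 °C. Survivors: beryllium, borosilicate glass, nickel superalloy, alloy steel.
Convert each candidate to consistent units, then evaluate M:
  beryllium: σ_y = 261.3 MPa, ρ = 1858 kg/m³
  borosilicate glass: σ_y = 31.99 MPa, ρ = 2227 kg/m³
  nickel superalloy: σ_y = 1030 MPa, ρ = 8390 kg/m³
  alloy steel: σ_y = 937.7 MPa, ρ = 7833 kg/m³
  beryllium: M = 22.0×10⁻³
  alloy steel: M = 12.2×10⁻³
  nickel superalloy: M = 12.2×10⁻³
  borosilicate glass: M = 4.53×10⁻³
Beryllium ranks first.

beryllium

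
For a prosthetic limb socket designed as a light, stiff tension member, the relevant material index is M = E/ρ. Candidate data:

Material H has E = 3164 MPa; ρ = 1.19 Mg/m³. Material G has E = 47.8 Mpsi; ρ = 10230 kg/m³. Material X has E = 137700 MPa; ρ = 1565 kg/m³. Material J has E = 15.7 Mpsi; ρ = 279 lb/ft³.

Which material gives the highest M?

After converting to SI:
  material H: E = 3.164 GPa, ρ = 1190 kg/m³
  material G: E = 329.6 GPa, ρ = 10230 kg/m³
  material X: E = 137.7 GPa, ρ = 1565 kg/m³
  material J: E = 108.2 GPa, ρ = 4469 kg/m³
  material X: M = 88.0 MN·m/kg
  material G: M = 32.2 MN·m/kg
  material J: M = 24.2 MN·m/kg
  material H: M = 2.66 MN·m/kg
Material X has the largest M.

material X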